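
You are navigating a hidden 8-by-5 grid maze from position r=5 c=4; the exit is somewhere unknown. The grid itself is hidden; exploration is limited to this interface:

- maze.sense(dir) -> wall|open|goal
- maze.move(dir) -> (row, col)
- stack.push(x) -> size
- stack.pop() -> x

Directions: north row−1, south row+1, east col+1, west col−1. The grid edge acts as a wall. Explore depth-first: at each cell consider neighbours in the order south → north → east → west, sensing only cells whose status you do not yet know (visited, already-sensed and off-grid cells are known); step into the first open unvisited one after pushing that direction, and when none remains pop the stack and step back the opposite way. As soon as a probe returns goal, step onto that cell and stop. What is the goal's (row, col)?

Next I call maze.sense passing dir→south, and get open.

Then stack.push passing x→south, which returns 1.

Invoking maze.move passing dir→south, and observe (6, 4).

Using maze.sense passing dir→south, and get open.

Calling stack.push passing x→south, which returns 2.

Invoking maze.move passing dir→south, → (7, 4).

Now I run maze.sense passing dir→west, → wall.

Now I run stack.pop, and get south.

I use maze.move passing dir→north, → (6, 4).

I invoke maze.sense passing dir→west, and see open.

Now I run stack.push passing x→west, giving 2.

I call maze.move passing dir→west, and see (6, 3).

Next I call maze.sense passing dir→north, → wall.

I run maze.sense passing dir→west, yielding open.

I call stack.push passing x→west, and get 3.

I run maze.move passing dir→west, which returns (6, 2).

I invoke maze.sense passing dir→south, giving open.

Calling stack.push passing x→south, and see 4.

Calling maze.move passing dir→south, giving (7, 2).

Then maze.sense passing dir→west, : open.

I invoke stack.push passing x→west, : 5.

Next I call maze.move passing dir→west, giving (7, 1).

Then maze.sense passing dir→north, and observe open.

I try stack.push passing x→north, which returns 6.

Invoking maze.move passing dir→north, and see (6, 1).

I try maze.sense passing dir→north, and see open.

Calling stack.push passing x→north, and get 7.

I invoke maze.move passing dir→north, and see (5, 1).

I call maze.sense passing dir→north, and get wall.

Calling maze.sense passing dir→east, : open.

I try stack.push passing x→east, and see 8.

Next I call maze.move passing dir→east, — result: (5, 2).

Then maze.sense passing dir→north, and get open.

Then stack.push passing x→north, and get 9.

I call maze.move passing dir→north, → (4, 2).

Next I call maze.sense passing dir→north, — result: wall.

Calling maze.sense passing dir→east, : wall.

Calling stack.pop(), and get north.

I try maze.move passing dir→south, yielding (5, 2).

Calling stack.pop, yielding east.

Now I run maze.move passing dir→west, giving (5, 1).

Calling maze.sense passing dir→west, — result: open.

Then stack.push passing x→west, which returns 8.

Next I call maze.move passing dir→west, — result: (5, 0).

Using maze.sense passing dir→south, and get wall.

I invoke maze.sense passing dir→north, giving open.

I invoke stack.push passing x→north, and see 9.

Now I run maze.move passing dir→north, yielding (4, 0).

Next I call maze.sense passing dir→north, giving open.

I try stack.push passing x→north, giving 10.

I run maze.move passing dir→north, and observe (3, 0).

I invoke maze.sense passing dir→north, giving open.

Then stack.push passing x→north, giving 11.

Calling maze.move passing dir→north, giving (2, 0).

Next I call maze.sense passing dir→north, : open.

Invoking stack.push passing x→north, which returns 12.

I try maze.move passing dir→north, which returns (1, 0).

Calling maze.sense passing dir→north, and get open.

I run stack.push passing x→north, — result: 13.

Next I call maze.move passing dir→north, → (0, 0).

I call maze.sense passing dir→east, → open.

I run stack.push passing x→east, — result: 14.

Calling maze.move passing dir→east, which returns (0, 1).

Now I run maze.sense passing dir→south, yielding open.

Now I run stack.push passing x→south, giving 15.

I use maze.move passing dir→south, yielding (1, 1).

Calling maze.sense passing dir→south, → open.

Now I run stack.push passing x→south, and observe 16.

Next I call maze.move passing dir→south, giving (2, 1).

I call maze.sense passing dir→south, → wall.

I use maze.sense passing dir→east, → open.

Calling stack.push passing x→east, and get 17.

Now I run maze.move passing dir→east, and get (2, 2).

Calling maze.sense passing dir→north, and see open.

Next I call stack.push passing x→north, and get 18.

I run maze.move passing dir→north, : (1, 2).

I call maze.sense passing dir→north, — result: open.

I invoke stack.push passing x→north, → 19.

Next I call maze.move passing dir→north, yielding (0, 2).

I run maze.sense passing dir→east, and see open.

Next I call stack.push passing x→east, and get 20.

I call maze.move passing dir→east, and see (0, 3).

I try maze.sense passing dir→south, : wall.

Calling maze.sense passing dir→east, → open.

Invoking stack.push passing x→east, → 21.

Using maze.move passing dir→east, and see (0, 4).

Using maze.sense passing dir→south, and observe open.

Then stack.push passing x→south, yielding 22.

I use maze.move passing dir→south, : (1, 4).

Using maze.sense passing dir→south, giving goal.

Now I run maze.move passing dir→south, yielding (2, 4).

Answer: (2, 4)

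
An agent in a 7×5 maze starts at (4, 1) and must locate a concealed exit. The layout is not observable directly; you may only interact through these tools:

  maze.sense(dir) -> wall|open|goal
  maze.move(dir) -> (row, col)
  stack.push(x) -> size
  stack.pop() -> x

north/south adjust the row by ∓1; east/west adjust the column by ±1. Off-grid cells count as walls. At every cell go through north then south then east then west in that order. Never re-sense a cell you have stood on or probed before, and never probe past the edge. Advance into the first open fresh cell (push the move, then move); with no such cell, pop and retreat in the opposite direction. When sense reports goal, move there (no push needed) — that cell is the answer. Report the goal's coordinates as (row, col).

[in] maze.sense dir=north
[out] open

[in] stack.push x=north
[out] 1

[in] maze.move dir=north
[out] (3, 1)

[in] maze.sense dir=north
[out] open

[in] stack.push x=north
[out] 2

[in] maze.move dir=north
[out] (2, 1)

[in] maze.sense dir=north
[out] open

[in] stack.push x=north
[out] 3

[in] maze.move dir=north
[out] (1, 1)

[in] maze.sense dir=north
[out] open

[in] stack.push x=north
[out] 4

[in] maze.move dir=north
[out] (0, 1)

[in] maze.sense dir=east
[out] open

[in] stack.push x=east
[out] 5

[in] maze.move dir=east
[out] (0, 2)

[in] maze.sense dir=south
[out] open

[in] stack.push x=south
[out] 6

[in] maze.move dir=south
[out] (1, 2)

[in] maze.sense dir=south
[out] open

[in] stack.push x=south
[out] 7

[in] maze.move dir=south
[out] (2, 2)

[in] maze.sense dir=south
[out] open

[in] stack.push x=south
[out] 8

[in] maze.move dir=south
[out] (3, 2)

[in] maze.sense dir=south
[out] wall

[in] maze.sense dir=east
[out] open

[in] stack.push x=east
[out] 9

[in] maze.move dir=east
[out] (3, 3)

[in] maze.sense dir=north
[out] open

[in] stack.push x=north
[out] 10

[in] maze.move dir=north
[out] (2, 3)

[in] maze.sense dir=north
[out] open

[in] stack.push x=north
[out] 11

[in] maze.move dir=north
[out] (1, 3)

[in] maze.sense dir=north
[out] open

[in] stack.push x=north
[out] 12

[in] maze.move dir=north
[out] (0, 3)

[in] maze.sense dir=east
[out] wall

[in] stack.pop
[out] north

[in] maze.move dir=south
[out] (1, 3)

[in] maze.sense dir=east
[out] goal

[in] maze.move dir=east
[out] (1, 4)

Answer: (1, 4)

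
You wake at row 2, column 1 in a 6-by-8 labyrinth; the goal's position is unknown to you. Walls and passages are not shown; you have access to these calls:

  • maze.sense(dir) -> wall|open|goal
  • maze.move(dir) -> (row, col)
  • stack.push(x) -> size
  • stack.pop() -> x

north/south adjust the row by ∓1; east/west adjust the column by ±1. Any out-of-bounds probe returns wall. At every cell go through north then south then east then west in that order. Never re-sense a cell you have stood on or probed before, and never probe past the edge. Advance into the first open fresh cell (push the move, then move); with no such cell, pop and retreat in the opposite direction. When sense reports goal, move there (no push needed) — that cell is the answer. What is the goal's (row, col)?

>> sense(dir='north')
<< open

>> push(x='north')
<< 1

>> move(dir='north')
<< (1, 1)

>> sense(dir='north')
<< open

>> push(x='north')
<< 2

>> move(dir='north')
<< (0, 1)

>> sense(dir='east')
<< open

>> push(x='east')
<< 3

>> move(dir='east')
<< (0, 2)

>> sense(dir='south')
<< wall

>> sense(dir='east')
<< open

>> push(x='east')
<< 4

>> move(dir='east')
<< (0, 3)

>> sense(dir='south')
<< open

>> push(x='south')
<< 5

>> move(dir='south')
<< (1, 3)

>> sense(dir='south')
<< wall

>> sense(dir='east')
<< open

>> push(x='east')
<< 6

>> move(dir='east')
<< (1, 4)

>> sense(dir='north')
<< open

>> push(x='north')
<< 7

>> move(dir='north')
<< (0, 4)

>> sense(dir='east')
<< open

>> push(x='east')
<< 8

>> move(dir='east')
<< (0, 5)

>> sense(dir='south')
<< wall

>> sense(dir='east')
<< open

>> push(x='east')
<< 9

>> move(dir='east')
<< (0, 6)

>> sense(dir='south')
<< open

>> push(x='south')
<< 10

>> move(dir='south')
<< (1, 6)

>> sense(dir='south')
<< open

>> push(x='south')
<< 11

>> move(dir='south')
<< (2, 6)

>> sense(dir='south')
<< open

>> push(x='south')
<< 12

>> move(dir='south')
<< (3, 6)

>> sense(dir='south')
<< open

>> push(x='south')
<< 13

>> move(dir='south')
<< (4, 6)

>> sense(dir='south')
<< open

>> push(x='south')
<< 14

>> move(dir='south')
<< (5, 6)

>> sense(dir='east')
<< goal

>> move(dir='east')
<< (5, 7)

Answer: (5, 7)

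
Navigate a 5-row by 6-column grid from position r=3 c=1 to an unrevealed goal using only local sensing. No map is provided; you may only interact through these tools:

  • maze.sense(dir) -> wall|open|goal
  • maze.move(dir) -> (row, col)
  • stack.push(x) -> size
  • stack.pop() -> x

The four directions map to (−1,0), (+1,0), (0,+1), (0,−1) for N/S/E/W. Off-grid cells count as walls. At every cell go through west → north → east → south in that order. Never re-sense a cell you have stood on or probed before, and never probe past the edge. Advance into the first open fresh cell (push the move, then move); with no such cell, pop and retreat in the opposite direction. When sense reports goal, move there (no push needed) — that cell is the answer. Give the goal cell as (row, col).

I invoke sense using dir='west', — result: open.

I call push using x='west', and get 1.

Invoking move using dir='west', and get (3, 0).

I use sense using dir='north', which returns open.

Next I call push using x='north', and get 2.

Now I run move using dir='north', and observe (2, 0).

Then sense using dir='north', and see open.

Then push using x='north', giving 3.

Invoking move using dir='north', and observe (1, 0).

Using sense using dir='north', — result: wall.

I invoke sense using dir='east', yielding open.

Invoking push using x='east', : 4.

I try move using dir='east', and see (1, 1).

Then sense using dir='north', and see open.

Now I run push using x='north', — result: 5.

Invoking move using dir='north', giving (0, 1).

Then sense using dir='east', which returns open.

Now I run push using x='east', : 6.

I run move using dir='east', which returns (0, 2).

I run sense using dir='east', → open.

Then push using x='east', — result: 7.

I call move using dir='east', which returns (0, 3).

I call sense using dir='east', : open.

I try push using x='east', — result: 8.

Now I run move using dir='east', which returns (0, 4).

Now I run sense using dir='east', which returns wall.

Invoking sense using dir='south', and see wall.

Invoking pop, which returns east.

I use move using dir='west', → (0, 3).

Using sense using dir='south', → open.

Then push using x='south', and observe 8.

Invoking move using dir='south', and see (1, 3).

Invoking sense using dir='west', — result: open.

Using push using x='west', which returns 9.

I call move using dir='west', — result: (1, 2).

Now I run sense using dir='south', — result: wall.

I invoke pop, giving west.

I call move using dir='east', giving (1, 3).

I run sense using dir='south', yielding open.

I run push using x='south', and get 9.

Next I call move using dir='south', and get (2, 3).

I use sense using dir='east', yielding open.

I try push using x='east', and get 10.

Next I call move using dir='east', → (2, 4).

I run sense using dir='east', giving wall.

Invoking sense using dir='south', and see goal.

I invoke move using dir='south', and see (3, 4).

Answer: (3, 4)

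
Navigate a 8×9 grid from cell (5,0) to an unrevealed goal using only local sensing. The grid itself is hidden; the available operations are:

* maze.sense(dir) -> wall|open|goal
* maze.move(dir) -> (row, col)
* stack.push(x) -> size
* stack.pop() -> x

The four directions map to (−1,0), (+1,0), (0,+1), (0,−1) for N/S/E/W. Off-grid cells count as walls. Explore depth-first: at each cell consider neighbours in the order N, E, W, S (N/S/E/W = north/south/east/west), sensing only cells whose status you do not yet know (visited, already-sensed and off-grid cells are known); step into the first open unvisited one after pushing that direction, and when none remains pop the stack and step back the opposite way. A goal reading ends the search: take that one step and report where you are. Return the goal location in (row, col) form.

-> maze.sense(dir: north)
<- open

-> stack.push(x: north)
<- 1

-> maze.move(dir: north)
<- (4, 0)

-> maze.sense(dir: north)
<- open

-> stack.push(x: north)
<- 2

-> maze.move(dir: north)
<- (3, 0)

-> maze.sense(dir: north)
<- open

-> stack.push(x: north)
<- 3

-> maze.move(dir: north)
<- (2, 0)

-> maze.sense(dir: north)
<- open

-> stack.push(x: north)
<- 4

-> maze.move(dir: north)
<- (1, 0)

-> maze.sense(dir: north)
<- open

-> stack.push(x: north)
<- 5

-> maze.move(dir: north)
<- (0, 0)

-> maze.sense(dir: east)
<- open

-> stack.push(x: east)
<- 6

-> maze.move(dir: east)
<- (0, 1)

-> maze.sense(dir: east)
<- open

-> stack.push(x: east)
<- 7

-> maze.move(dir: east)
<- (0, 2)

-> maze.sense(dir: east)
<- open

-> stack.push(x: east)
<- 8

-> maze.move(dir: east)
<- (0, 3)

-> maze.sense(dir: east)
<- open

-> stack.push(x: east)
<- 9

-> maze.move(dir: east)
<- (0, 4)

-> maze.sense(dir: east)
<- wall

-> maze.sense(dir: south)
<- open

-> stack.push(x: south)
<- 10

-> maze.move(dir: south)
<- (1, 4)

-> maze.sense(dir: east)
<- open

-> stack.push(x: east)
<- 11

-> maze.move(dir: east)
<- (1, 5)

-> maze.sense(dir: east)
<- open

-> stack.push(x: east)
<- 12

-> maze.move(dir: east)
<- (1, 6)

-> maze.sense(dir: north)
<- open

-> stack.push(x: north)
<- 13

-> maze.move(dir: north)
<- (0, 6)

-> maze.sense(dir: east)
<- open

-> stack.push(x: east)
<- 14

-> maze.move(dir: east)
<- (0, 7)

-> maze.sense(dir: east)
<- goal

-> maze.move(dir: east)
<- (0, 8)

Answer: (0, 8)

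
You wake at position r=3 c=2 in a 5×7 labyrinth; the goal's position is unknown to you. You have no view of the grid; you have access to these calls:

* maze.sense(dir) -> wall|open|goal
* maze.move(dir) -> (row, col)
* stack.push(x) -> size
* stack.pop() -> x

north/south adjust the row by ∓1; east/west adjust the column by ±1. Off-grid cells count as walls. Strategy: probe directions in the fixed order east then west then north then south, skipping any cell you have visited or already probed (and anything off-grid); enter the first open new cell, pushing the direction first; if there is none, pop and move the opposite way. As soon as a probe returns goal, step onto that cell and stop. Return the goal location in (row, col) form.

==> maze.sense(dir=east)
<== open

==> stack.push(x=east)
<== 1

==> maze.move(dir=east)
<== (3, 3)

==> maze.sense(dir=east)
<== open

==> stack.push(x=east)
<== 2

==> maze.move(dir=east)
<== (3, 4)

==> maze.sense(dir=east)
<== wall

==> maze.sense(dir=north)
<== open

==> stack.push(x=north)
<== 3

==> maze.move(dir=north)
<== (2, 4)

==> maze.sense(dir=east)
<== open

==> stack.push(x=east)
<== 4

==> maze.move(dir=east)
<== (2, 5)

==> maze.sense(dir=east)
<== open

==> stack.push(x=east)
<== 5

==> maze.move(dir=east)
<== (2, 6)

==> maze.sense(dir=north)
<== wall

==> maze.sense(dir=south)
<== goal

==> maze.move(dir=south)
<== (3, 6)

Answer: (3, 6)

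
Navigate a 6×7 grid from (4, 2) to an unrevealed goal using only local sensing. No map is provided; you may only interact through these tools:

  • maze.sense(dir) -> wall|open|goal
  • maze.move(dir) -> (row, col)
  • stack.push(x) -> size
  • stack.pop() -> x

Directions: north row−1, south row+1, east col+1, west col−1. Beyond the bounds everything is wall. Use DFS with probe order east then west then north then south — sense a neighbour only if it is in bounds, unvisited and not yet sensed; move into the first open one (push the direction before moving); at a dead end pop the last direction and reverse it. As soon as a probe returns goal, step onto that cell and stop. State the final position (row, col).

~$ maze.sense dir='east'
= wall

~$ maze.sense dir='west'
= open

~$ stack.push x='west'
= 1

~$ maze.move dir='west'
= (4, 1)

~$ maze.sense dir='west'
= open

~$ stack.push x='west'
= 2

~$ maze.move dir='west'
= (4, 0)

~$ maze.sense dir='north'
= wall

~$ maze.sense dir='south'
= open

~$ stack.push x='south'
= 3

~$ maze.move dir='south'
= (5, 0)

~$ maze.sense dir='east'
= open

~$ stack.push x='east'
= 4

~$ maze.move dir='east'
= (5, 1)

~$ maze.sense dir='east'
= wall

~$ stack.pop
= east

~$ maze.move dir='west'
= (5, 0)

~$ stack.pop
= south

~$ maze.move dir='north'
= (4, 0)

~$ stack.pop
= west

~$ maze.move dir='east'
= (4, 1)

~$ maze.sense dir='north'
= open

~$ stack.push x='north'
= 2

~$ maze.move dir='north'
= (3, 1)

~$ maze.sense dir='east'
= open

~$ stack.push x='east'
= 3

~$ maze.move dir='east'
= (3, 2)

~$ maze.sense dir='east'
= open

~$ stack.push x='east'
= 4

~$ maze.move dir='east'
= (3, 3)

~$ maze.sense dir='east'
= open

~$ stack.push x='east'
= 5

~$ maze.move dir='east'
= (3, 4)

~$ maze.sense dir='east'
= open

~$ stack.push x='east'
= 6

~$ maze.move dir='east'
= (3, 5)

~$ maze.sense dir='east'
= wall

~$ maze.sense dir='north'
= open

~$ stack.push x='north'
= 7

~$ maze.move dir='north'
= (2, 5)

~$ maze.sense dir='east'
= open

~$ stack.push x='east'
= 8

~$ maze.move dir='east'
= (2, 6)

~$ maze.sense dir='north'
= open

~$ stack.push x='north'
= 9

~$ maze.move dir='north'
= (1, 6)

~$ maze.sense dir='west'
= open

~$ stack.push x='west'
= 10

~$ maze.move dir='west'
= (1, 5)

~$ maze.sense dir='west'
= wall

~$ maze.sense dir='north'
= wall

~$ stack.pop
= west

~$ maze.move dir='east'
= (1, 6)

~$ maze.sense dir='north'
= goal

~$ maze.move dir='north'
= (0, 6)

Answer: (0, 6)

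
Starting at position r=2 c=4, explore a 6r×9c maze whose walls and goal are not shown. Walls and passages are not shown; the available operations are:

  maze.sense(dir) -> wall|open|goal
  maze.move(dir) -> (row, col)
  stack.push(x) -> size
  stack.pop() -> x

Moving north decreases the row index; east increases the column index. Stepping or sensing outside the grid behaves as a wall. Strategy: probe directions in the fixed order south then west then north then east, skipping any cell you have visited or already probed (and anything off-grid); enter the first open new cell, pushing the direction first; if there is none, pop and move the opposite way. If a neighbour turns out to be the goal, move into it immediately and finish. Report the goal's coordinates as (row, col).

→ maze.sense(dir='south')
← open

→ stack.push(x='south')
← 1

→ maze.move(dir='south')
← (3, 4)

→ maze.sense(dir='south')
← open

→ stack.push(x='south')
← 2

→ maze.move(dir='south')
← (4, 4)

→ maze.sense(dir='south')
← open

→ stack.push(x='south')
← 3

→ maze.move(dir='south')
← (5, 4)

→ maze.sense(dir='west')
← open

→ stack.push(x='west')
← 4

→ maze.move(dir='west')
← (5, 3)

→ maze.sense(dir='west')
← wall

→ maze.sense(dir='north')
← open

→ stack.push(x='north')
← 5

→ maze.move(dir='north')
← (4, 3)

→ maze.sense(dir='west')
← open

→ stack.push(x='west')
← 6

→ maze.move(dir='west')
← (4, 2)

→ maze.sense(dir='west')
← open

→ stack.push(x='west')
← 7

→ maze.move(dir='west')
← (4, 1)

→ maze.sense(dir='south')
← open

→ stack.push(x='south')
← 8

→ maze.move(dir='south')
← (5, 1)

→ maze.sense(dir='west')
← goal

→ maze.move(dir='west')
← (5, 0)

Answer: (5, 0)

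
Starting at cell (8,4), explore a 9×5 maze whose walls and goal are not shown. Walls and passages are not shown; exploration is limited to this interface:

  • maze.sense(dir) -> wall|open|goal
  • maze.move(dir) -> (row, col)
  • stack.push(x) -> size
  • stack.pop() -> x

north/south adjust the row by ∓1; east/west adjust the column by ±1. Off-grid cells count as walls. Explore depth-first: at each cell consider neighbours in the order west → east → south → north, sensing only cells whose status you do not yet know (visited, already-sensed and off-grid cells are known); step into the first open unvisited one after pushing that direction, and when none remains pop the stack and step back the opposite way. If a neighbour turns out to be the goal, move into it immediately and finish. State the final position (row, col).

I invoke sense(dir→west), → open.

Now I run push(x→west), giving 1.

I try move(dir→west), and get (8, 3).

I call sense(dir→west), yielding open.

Now I run push(x→west), giving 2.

I call move(dir→west), and see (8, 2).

I call sense(dir→west), and observe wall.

Next I call sense(dir→north), and see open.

I call push(x→north), and get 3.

I use move(dir→north), and see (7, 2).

Invoking sense(dir→west), → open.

I call push(x→west), yielding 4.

I run move(dir→west), giving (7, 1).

Using sense(dir→west), which returns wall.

I call sense(dir→north), yielding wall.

I run pop(), and get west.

Then move(dir→east), giving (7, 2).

I try sense(dir→east), giving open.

I invoke push(x→east), : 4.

I call move(dir→east), which returns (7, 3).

I call sense(dir→east), yielding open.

Then push(x→east), — result: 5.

Then move(dir→east), and get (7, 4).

Using sense(dir→north), and observe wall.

Calling pop, : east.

I invoke move(dir→west), and see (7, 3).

I invoke sense(dir→north), which returns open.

Now I run push(x→north), and see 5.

I use move(dir→north), : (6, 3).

I invoke sense(dir→west), — result: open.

I use push(x→west), and observe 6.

Calling move(dir→west), giving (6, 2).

I invoke sense(dir→north), which returns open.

Now I run push(x→north), yielding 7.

Next I call move(dir→north), : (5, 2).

I run sense(dir→west), giving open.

Now I run push(x→west), : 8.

I invoke move(dir→west), and observe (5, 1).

I invoke sense(dir→west), and see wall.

I run sense(dir→north), which returns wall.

I try pop(), and observe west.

I use move(dir→east), which returns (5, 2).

Now I run sense(dir→east), → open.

I call push(x→east), : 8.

I call move(dir→east), — result: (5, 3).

I invoke sense(dir→east), giving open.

I use push(x→east), which returns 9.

I try move(dir→east), and see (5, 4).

Now I run sense(dir→north), and observe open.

I invoke push(x→north), : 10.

I use move(dir→north), which returns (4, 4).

I call sense(dir→west), giving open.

I try push(x→west), giving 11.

I run move(dir→west), → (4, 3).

Invoking sense(dir→west), : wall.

Calling sense(dir→north), which returns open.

Now I run push(x→north), yielding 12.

I call move(dir→north), and observe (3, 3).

Invoking sense(dir→west), and observe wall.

Then sense(dir→east), giving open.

Now I run push(x→east), which returns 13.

Now I run move(dir→east), giving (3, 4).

I try sense(dir→north), which returns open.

Now I run push(x→north), → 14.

Next I call move(dir→north), which returns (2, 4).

Using sense(dir→west), giving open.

Then push(x→west), yielding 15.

Next I call move(dir→west), — result: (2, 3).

I call sense(dir→west), yielding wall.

Invoking sense(dir→north), and observe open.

Calling push(x→north), which returns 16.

Calling move(dir→north), giving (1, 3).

Calling sense(dir→west), → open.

Using push(x→west), and observe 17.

Then move(dir→west), and see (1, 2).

I run sense(dir→west), : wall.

Now I run sense(dir→north), — result: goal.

I invoke move(dir→north), → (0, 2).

Answer: (0, 2)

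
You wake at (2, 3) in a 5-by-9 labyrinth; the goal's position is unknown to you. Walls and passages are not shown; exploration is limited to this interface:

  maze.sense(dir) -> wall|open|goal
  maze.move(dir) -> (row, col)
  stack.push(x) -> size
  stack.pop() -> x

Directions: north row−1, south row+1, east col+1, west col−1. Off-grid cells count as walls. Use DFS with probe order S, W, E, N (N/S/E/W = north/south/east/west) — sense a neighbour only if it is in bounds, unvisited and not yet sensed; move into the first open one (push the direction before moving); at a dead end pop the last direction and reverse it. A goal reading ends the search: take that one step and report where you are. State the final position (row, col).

Now I run sense on dir: south, : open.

Invoking push on x: south, → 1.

I run move on dir: south, — result: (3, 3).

Next I call sense on dir: south, giving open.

Calling push on x: south, → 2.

I invoke move on dir: south, : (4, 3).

Using sense on dir: west, and see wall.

I call sense on dir: east, yielding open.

Calling push on x: east, → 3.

I invoke move on dir: east, and see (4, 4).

I invoke sense on dir: east, yielding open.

Next I call push on x: east, which returns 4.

I try move on dir: east, and get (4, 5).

Invoking sense on dir: east, which returns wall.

I try sense on dir: north, which returns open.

I try push on x: north, and get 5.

I use move on dir: north, giving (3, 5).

I use sense on dir: west, → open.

Using push on x: west, → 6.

Now I run move on dir: west, → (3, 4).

Next I call sense on dir: north, and see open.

I call push on x: north, and see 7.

I use move on dir: north, yielding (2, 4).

I use sense on dir: east, yielding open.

I use push on x: east, → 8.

I run move on dir: east, giving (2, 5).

Using sense on dir: east, and get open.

Next I call push on x: east, which returns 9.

Using move on dir: east, : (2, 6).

Invoking sense on dir: south, — result: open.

Calling push on x: south, which returns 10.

I invoke move on dir: south, and get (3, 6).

I call sense on dir: east, and see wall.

I use pop, : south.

Then move on dir: north, → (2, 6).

Then sense on dir: east, and get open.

I run push on x: east, and see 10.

Invoking move on dir: east, yielding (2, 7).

Next I call sense on dir: east, giving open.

I use push on x: east, — result: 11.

Using move on dir: east, and see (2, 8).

I use sense on dir: south, which returns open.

I try push on x: south, → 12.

Then move on dir: south, and get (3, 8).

Invoking sense on dir: south, : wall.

Invoking pop(), : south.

I invoke move on dir: north, — result: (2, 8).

Next I call sense on dir: north, yielding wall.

Invoking pop, yielding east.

I use move on dir: west, : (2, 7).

I call sense on dir: north, and get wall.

I try pop, → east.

Now I run move on dir: west, — result: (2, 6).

Next I call sense on dir: north, : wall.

Invoking pop(), yielding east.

I invoke move on dir: west, and see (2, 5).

Now I run sense on dir: north, and observe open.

Using push on x: north, — result: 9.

Then move on dir: north, : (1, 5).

I run sense on dir: west, giving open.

Invoking push on x: west, — result: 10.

Invoking move on dir: west, giving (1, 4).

Invoking sense on dir: west, and see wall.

Invoking sense on dir: north, and observe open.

Calling push on x: north, : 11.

Invoking move on dir: north, → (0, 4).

Next I call sense on dir: west, and get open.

Invoking push on x: west, giving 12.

Calling move on dir: west, — result: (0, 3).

I try sense on dir: west, giving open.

Using push on x: west, giving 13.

Using move on dir: west, → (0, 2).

Next I call sense on dir: south, which returns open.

I call push on x: south, and observe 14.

Then move on dir: south, and observe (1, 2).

I invoke sense on dir: south, → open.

Invoking push on x: south, yielding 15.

Using move on dir: south, giving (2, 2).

Invoking sense on dir: south, and see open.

I try push on x: south, yielding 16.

Calling move on dir: south, which returns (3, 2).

Calling sense on dir: west, and observe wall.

I use pop(), giving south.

I call move on dir: north, and see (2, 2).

Calling sense on dir: west, which returns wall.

I use pop, giving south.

Then move on dir: north, → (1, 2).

Calling sense on dir: west, which returns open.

Then push on x: west, and get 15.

Now I run move on dir: west, and get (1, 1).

I try sense on dir: west, and observe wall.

I use sense on dir: north, — result: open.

I call push on x: north, which returns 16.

I call move on dir: north, and observe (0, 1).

Next I call sense on dir: west, — result: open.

Then push on x: west, and get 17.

Using move on dir: west, and see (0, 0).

I use pop, giving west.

Next I call move on dir: east, and observe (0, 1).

I use pop(), : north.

Then move on dir: south, yielding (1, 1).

Calling pop, — result: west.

I use move on dir: east, which returns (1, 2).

I try pop(), giving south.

Now I run move on dir: north, and get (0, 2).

I call pop, which returns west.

Invoking move on dir: east, which returns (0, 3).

I try pop(), and see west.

Using move on dir: east, yielding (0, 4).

Next I call sense on dir: east, giving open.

Now I run push on x: east, and observe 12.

I call move on dir: east, giving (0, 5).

Using sense on dir: east, — result: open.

Now I run push on x: east, which returns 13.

Invoking move on dir: east, : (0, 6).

I call sense on dir: east, : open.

Now I run push on x: east, giving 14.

Then move on dir: east, and observe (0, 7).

Calling sense on dir: east, and observe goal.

I invoke move on dir: east, : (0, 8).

Answer: (0, 8)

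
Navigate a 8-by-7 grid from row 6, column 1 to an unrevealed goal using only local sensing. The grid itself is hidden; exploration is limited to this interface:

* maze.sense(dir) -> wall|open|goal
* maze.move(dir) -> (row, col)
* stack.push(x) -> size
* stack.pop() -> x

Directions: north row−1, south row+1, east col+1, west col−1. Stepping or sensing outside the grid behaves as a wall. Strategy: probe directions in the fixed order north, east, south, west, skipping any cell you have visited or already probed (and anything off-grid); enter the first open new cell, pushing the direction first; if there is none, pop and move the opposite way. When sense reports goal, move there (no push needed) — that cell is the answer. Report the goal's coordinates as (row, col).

;; 1. sense(dir: north) -> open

;; 2. push(x: north) -> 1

;; 3. move(dir: north) -> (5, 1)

;; 4. sense(dir: north) -> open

;; 5. push(x: north) -> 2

;; 6. move(dir: north) -> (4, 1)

;; 7. sense(dir: north) -> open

;; 8. push(x: north) -> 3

;; 9. move(dir: north) -> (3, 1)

;; 10. sense(dir: north) -> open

;; 11. push(x: north) -> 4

;; 12. move(dir: north) -> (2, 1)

;; 13. sense(dir: north) -> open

;; 14. push(x: north) -> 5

;; 15. move(dir: north) -> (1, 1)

;; 16. sense(dir: north) -> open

;; 17. push(x: north) -> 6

;; 18. move(dir: north) -> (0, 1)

;; 19. sense(dir: east) -> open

;; 20. push(x: east) -> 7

;; 21. move(dir: east) -> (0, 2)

;; 22. sense(dir: east) -> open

;; 23. push(x: east) -> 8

;; 24. move(dir: east) -> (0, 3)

;; 25. sense(dir: east) -> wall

;; 26. sense(dir: south) -> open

;; 27. push(x: south) -> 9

;; 28. move(dir: south) -> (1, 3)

;; 29. sense(dir: east) -> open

;; 30. push(x: east) -> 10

;; 31. move(dir: east) -> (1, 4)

;; 32. sense(dir: east) -> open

;; 33. push(x: east) -> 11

;; 34. move(dir: east) -> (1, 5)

;; 35. sense(dir: north) -> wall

;; 36. sense(dir: east) -> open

;; 37. push(x: east) -> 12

;; 38. move(dir: east) -> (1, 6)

;; 39. sense(dir: north) -> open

;; 40. push(x: north) -> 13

;; 41. move(dir: north) -> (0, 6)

;; 42. pop() -> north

;; 43. move(dir: south) -> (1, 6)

;; 44. sense(dir: south) -> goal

;; 45. move(dir: south) -> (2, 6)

Answer: (2, 6)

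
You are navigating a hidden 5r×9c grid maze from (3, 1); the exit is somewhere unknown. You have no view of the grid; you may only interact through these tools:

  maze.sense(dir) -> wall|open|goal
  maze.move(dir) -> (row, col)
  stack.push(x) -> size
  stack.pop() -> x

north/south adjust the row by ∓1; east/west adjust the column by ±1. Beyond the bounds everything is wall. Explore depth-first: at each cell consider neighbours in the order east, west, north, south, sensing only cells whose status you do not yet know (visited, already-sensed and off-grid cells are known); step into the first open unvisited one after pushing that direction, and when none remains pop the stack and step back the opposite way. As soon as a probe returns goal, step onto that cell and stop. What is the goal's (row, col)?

[in] maze.sense dir: east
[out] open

[in] stack.push x: east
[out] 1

[in] maze.move dir: east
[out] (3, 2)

[in] maze.sense dir: east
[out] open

[in] stack.push x: east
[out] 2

[in] maze.move dir: east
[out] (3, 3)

[in] maze.sense dir: east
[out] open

[in] stack.push x: east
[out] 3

[in] maze.move dir: east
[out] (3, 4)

[in] maze.sense dir: east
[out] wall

[in] maze.sense dir: north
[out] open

[in] stack.push x: north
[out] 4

[in] maze.move dir: north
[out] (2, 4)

[in] maze.sense dir: east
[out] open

[in] stack.push x: east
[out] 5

[in] maze.move dir: east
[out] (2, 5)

[in] maze.sense dir: east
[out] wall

[in] maze.sense dir: north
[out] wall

[in] stack.pop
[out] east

[in] maze.move dir: west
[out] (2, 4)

[in] maze.sense dir: west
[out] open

[in] stack.push x: west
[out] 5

[in] maze.move dir: west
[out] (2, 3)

[in] maze.sense dir: west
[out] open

[in] stack.push x: west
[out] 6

[in] maze.move dir: west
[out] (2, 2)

[in] maze.sense dir: west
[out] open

[in] stack.push x: west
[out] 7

[in] maze.move dir: west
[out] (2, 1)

[in] maze.sense dir: west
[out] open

[in] stack.push x: west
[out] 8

[in] maze.move dir: west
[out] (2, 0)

[in] maze.sense dir: north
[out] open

[in] stack.push x: north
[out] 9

[in] maze.move dir: north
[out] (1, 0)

[in] maze.sense dir: east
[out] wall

[in] maze.sense dir: north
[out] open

[in] stack.push x: north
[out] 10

[in] maze.move dir: north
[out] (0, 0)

[in] maze.sense dir: east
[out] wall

[in] stack.pop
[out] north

[in] maze.move dir: south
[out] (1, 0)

[in] stack.pop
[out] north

[in] maze.move dir: south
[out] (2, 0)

[in] maze.sense dir: south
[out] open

[in] stack.push x: south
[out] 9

[in] maze.move dir: south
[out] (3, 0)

[in] maze.sense dir: south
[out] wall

[in] stack.pop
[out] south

[in] maze.move dir: north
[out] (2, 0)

[in] stack.pop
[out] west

[in] maze.move dir: east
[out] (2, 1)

[in] stack.pop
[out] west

[in] maze.move dir: east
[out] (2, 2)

[in] maze.sense dir: north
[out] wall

[in] stack.pop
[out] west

[in] maze.move dir: east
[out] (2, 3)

[in] maze.sense dir: north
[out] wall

[in] stack.pop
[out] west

[in] maze.move dir: east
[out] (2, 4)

[in] maze.sense dir: north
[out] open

[in] stack.push x: north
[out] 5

[in] maze.move dir: north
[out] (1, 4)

[in] maze.sense dir: north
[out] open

[in] stack.push x: north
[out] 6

[in] maze.move dir: north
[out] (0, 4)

[in] maze.sense dir: east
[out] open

[in] stack.push x: east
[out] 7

[in] maze.move dir: east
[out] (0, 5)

[in] maze.sense dir: east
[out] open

[in] stack.push x: east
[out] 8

[in] maze.move dir: east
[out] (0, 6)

[in] maze.sense dir: east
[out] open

[in] stack.push x: east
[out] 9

[in] maze.move dir: east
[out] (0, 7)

[in] maze.sense dir: east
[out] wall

[in] maze.sense dir: south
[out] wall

[in] stack.pop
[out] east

[in] maze.move dir: west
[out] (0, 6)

[in] maze.sense dir: south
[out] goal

[in] maze.move dir: south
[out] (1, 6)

Answer: (1, 6)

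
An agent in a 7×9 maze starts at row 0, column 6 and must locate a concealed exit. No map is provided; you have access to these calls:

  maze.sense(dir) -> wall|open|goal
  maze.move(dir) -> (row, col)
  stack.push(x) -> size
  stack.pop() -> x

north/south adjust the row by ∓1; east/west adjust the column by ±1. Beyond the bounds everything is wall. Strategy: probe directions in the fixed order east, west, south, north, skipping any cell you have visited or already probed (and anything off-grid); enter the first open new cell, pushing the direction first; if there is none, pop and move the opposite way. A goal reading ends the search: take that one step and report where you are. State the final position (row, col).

> maze.sense east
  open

> stack.push east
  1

> maze.move east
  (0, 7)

> maze.sense east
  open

> stack.push east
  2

> maze.move east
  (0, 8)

> maze.sense south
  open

> stack.push south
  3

> maze.move south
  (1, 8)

> maze.sense west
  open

> stack.push west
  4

> maze.move west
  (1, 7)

> maze.sense west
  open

> stack.push west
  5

> maze.move west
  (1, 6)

> maze.sense west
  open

> stack.push west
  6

> maze.move west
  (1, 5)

> maze.sense west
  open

> stack.push west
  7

> maze.move west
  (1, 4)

> maze.sense west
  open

> stack.push west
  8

> maze.move west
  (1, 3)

> maze.sense west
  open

> stack.push west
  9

> maze.move west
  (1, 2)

> maze.sense west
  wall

> maze.sense south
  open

> stack.push south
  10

> maze.move south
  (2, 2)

> maze.sense east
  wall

> maze.sense west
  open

> stack.push west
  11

> maze.move west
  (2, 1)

> maze.sense west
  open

> stack.push west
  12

> maze.move west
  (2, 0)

> maze.sense south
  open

> stack.push south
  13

> maze.move south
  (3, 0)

> maze.sense east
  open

> stack.push east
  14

> maze.move east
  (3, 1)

> maze.sense east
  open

> stack.push east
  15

> maze.move east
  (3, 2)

> maze.sense east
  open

> stack.push east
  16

> maze.move east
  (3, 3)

> maze.sense east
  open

> stack.push east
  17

> maze.move east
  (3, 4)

> maze.sense east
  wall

> maze.sense south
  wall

> maze.sense north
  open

> stack.push north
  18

> maze.move north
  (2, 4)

> maze.sense east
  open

> stack.push east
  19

> maze.move east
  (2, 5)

> maze.sense east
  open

> stack.push east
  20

> maze.move east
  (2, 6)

> maze.sense east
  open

> stack.push east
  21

> maze.move east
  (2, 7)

> maze.sense east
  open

> stack.push east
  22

> maze.move east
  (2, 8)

> maze.sense south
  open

> stack.push south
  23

> maze.move south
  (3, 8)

> maze.sense west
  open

> stack.push west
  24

> maze.move west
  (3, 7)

> maze.sense west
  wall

> maze.sense south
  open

> stack.push south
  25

> maze.move south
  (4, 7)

> maze.sense east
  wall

> maze.sense west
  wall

> maze.sense south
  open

> stack.push south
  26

> maze.move south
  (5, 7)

> maze.sense east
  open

> stack.push east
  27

> maze.move east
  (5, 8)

> maze.sense south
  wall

> stack.pop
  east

> maze.move west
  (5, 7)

> maze.sense west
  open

> stack.push west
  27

> maze.move west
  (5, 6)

> maze.sense west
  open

> stack.push west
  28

> maze.move west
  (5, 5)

> maze.sense west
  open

> stack.push west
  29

> maze.move west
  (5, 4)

> maze.sense west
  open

> stack.push west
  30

> maze.move west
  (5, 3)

> maze.sense west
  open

> stack.push west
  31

> maze.move west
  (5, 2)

> maze.sense west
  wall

> maze.sense south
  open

> stack.push south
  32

> maze.move south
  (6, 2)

> maze.sense east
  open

> stack.push east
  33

> maze.move east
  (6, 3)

> maze.sense east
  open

> stack.push east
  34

> maze.move east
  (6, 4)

> maze.sense east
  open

> stack.push east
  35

> maze.move east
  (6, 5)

> maze.sense east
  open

> stack.push east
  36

> maze.move east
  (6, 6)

> maze.sense east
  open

> stack.push east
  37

> maze.move east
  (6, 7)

> stack.pop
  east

> maze.move west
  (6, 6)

> stack.pop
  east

> maze.move west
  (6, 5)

> stack.pop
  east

> maze.move west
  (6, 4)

> stack.pop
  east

> maze.move west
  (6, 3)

> stack.pop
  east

> maze.move west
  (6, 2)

> maze.sense west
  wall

> stack.pop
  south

> maze.move north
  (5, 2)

> maze.sense north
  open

> stack.push north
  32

> maze.move north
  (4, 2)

> maze.sense east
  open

> stack.push east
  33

> maze.move east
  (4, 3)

> stack.pop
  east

> maze.move west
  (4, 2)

> maze.sense west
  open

> stack.push west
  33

> maze.move west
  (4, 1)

> maze.sense west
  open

> stack.push west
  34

> maze.move west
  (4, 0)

> maze.sense south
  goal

> maze.move south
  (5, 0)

Answer: (5, 0)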